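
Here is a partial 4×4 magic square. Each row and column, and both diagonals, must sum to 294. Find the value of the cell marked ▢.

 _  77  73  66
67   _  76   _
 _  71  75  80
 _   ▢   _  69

74

Row 1 needs 294; the known cells sum to 216, so (1,1) = 78.
Row 3: 71 + 75 + 80 + ? = 294, so (3,1) = 68.
Column 1 must total 294; the given cells sum to 213, so (4,1) = 81.
The remaining cell in column 3 is (4,3) = 294 − 224 = 70.
Column 4: 66 + 80 + 69 + ? = 294, so (2,4) = 79.
Using main diagonal: 78 + 75 + 69 + ? → (2,2) = 294 − 222 = 72.
Row 4: 81 + 70 + 69 + ? = 294, so (4,2) = 74.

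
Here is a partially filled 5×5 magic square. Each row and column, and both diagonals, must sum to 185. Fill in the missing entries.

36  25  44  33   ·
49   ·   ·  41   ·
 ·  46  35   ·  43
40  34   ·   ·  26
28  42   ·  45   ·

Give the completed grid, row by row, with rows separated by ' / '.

Row 1 must total 185; the given cells sum to 138, so (1,5) = 47.
From column 1, 185 − (36 + 49 + 40 + 28) gives (3,1) = 32.
Column 2 must total 185; the given cells sum to 147, so (2,2) = 38.
Row 3 needs 185; the known cells sum to 156, so (3,4) = 29.
Column 4 needs 185; the known cells sum to 148, so (4,4) = 37.
Main diagonal must total 185; the given cells sum to 146, so (5,5) = 39.
Row 4: 40 + 34 + 37 + 26 + ? = 185, so (4,3) = 48.
Row 5 must total 185; the given cells sum to 154, so (5,3) = 31.
Column 3 must total 185; the given cells sum to 158, so (2,3) = 27.
Column 5: 47 + 43 + 26 + 39 + ? = 185, so (2,5) = 30.

36 25 44 33 47 / 49 38 27 41 30 / 32 46 35 29 43 / 40 34 48 37 26 / 28 42 31 45 39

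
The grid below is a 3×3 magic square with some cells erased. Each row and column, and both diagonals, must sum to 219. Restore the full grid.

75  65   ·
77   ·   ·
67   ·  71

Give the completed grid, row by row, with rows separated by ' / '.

75 65 79 / 77 73 69 / 67 81 71

Using row 1: 75 + 65 + ? → (1,3) = 219 − 140 = 79.
Row 3 must total 219; the given cells sum to 138, so (3,2) = 81.
Column 2 must total 219; the given cells sum to 146, so (2,2) = 73.
Column 3 must total 219; the given cells sum to 150, so (2,3) = 69.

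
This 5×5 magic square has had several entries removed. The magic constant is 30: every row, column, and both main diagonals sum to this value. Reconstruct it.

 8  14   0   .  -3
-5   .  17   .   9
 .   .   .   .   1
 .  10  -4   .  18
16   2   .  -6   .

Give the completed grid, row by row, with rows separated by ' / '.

8 14 0 11 -3 / -5 6 17 3 9 / 12 -2 4 15 1 / -1 10 -4 7 18 / 16 2 13 -6 5

From row 1, 30 − (8 + 14 + 0 + (-3)) gives (1,4) = 11.
Column 5 needs 30; the known cells sum to 25, so (5,5) = 5.
Row 5 must total 30; the given cells sum to 17, so (5,3) = 13.
Column 3 needs 30; the known cells sum to 26, so (3,3) = 4.
Anti-diagonal must total 30; the given cells sum to 27, so (2,4) = 3.
Row 2 must total 30; the given cells sum to 24, so (2,2) = 6.
The remaining cell in column 2 is (3,2) = 30 − 32 = -2.
Main diagonal must total 30; the given cells sum to 23, so (4,4) = 7.
Using row 4: 10 + (-4) + 7 + 18 + ? → (4,1) = 30 − 31 = -1.
Column 1 must total 30; the given cells sum to 18, so (3,1) = 12.
The remaining cell in column 4 is (3,4) = 30 − 15 = 15.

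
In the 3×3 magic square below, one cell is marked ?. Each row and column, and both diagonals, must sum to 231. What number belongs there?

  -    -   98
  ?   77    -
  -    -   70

Column 3 must total 231; the given cells sum to 168, so (2,3) = 63.
Main diagonal: 77 + 70 + ? = 231, so (1,1) = 84.
Using anti-diagonal: 98 + 77 + ? → (3,1) = 231 − 175 = 56.
Row 1: 84 + 98 + ? = 231, so (1,2) = 49.
Row 2 must total 231; the given cells sum to 140, so (2,1) = 91.

91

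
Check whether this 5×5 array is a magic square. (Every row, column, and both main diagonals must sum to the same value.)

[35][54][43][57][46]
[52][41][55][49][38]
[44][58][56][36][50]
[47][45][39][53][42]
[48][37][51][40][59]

No — column 1 sums to 226 but row 3 sums to 244.

Row 1: 35 + 54 + 43 + 57 + 46 = 235.
Row 2: 52 + 41 + 55 + 49 + 38 = 235.
Row 3: 44 + 58 + 56 + 36 + 50 = 244.
Row 4: 47 + 45 + 39 + 53 + 42 = 226.
Row 5: 48 + 37 + 51 + 40 + 59 = 235.
Column 1: 35 + 52 + 44 + 47 + 48 = 226.
Column 2: 54 + 41 + 58 + 45 + 37 = 235.
Column 3: 43 + 55 + 56 + 39 + 51 = 244.
Column 4: 57 + 49 + 36 + 53 + 40 = 235.
Column 5: 46 + 38 + 50 + 42 + 59 = 235.
Main diagonal: 35 + 41 + 56 + 53 + 59 = 244.
Anti-diagonal: 46 + 49 + 56 + 45 + 48 = 244.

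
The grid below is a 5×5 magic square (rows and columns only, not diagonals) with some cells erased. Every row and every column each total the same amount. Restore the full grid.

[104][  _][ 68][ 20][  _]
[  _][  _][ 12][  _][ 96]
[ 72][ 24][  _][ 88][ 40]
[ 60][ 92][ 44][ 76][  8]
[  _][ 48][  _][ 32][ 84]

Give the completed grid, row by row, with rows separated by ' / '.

104 36 68 20 52 / 28 80 12 64 96 / 72 24 56 88 40 / 60 92 44 76 8 / 16 48 100 32 84

Row 4 is already complete: 60 + 92 + 44 + 76 + 8 = 280, so that is the magic constant.
Row 3 must total 280; the given cells sum to 224, so (3,3) = 56.
Column 3 must total 280; the given cells sum to 180, so (5,3) = 100.
The remaining cell in column 4 is (2,4) = 280 − 216 = 64.
The remaining cell in column 5 is (1,5) = 280 − 228 = 52.
Row 1 needs 280; the known cells sum to 244, so (1,2) = 36.
Using row 5: 48 + 100 + 32 + 84 + ? → (5,1) = 280 − 264 = 16.
From column 1, 280 − (104 + 72 + 60 + 16) gives (2,1) = 28.
From column 2, 280 − (36 + 24 + 92 + 48) gives (2,2) = 80.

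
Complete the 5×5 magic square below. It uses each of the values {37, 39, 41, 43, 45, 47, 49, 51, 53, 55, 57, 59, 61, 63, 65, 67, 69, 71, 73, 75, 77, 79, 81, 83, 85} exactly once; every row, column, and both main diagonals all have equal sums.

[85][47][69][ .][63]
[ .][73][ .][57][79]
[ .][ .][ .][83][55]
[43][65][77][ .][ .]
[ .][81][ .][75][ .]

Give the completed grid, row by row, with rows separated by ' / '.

85 47 69 41 63 / 51 73 45 57 79 / 67 39 61 83 55 / 43 65 77 49 71 / 59 81 53 75 37

The 25 entries sum to 1525, so each line sums to 1525/5 = 305.
Row 1 needs 305; the known cells sum to 264, so (1,4) = 41.
The remaining cell in column 2 is (3,2) = 305 − 266 = 39.
Using column 4: 41 + 57 + 83 + 75 + ? → (4,4) = 305 − 256 = 49.
Row 4 needs 305; the known cells sum to 234, so (4,5) = 71.
From column 5, 305 − (63 + 79 + 55 + 71) gives (5,5) = 37.
Main diagonal needs 305; the known cells sum to 244, so (3,3) = 61.
The remaining cell in anti-diagonal is (5,1) = 305 − 246 = 59.
Row 3: 39 + 61 + 83 + 55 + ? = 305, so (3,1) = 67.
Row 5: 59 + 81 + 75 + 37 + ? = 305, so (5,3) = 53.
Column 1: 85 + 67 + 43 + 59 + ? = 305, so (2,1) = 51.
Using column 3: 69 + 61 + 77 + 53 + ? → (2,3) = 305 − 260 = 45.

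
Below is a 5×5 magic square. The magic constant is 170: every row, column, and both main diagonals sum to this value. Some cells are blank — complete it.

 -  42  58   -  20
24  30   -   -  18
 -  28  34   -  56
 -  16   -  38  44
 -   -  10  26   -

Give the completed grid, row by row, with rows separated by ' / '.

36 42 58 14 20 / 24 30 46 52 18 / 12 28 34 40 56 / 50 16 22 38 44 / 48 54 10 26 32

The remaining cell in column 2 is (5,2) = 170 − 116 = 54.
The remaining cell in column 5 is (5,5) = 170 − 138 = 32.
Main diagonal must total 170; the given cells sum to 134, so (1,1) = 36.
From row 1, 170 − (36 + 42 + 58 + 20) gives (1,4) = 14.
Using row 5: 54 + 10 + 26 + 32 + ? → (5,1) = 170 − 122 = 48.
From anti-diagonal, 170 − (20 + 34 + 16 + 48) gives (2,4) = 52.
The remaining cell in row 2 is (2,3) = 170 − 124 = 46.
Column 3 needs 170; the known cells sum to 148, so (4,3) = 22.
Column 4 must total 170; the given cells sum to 130, so (3,4) = 40.
Using row 3: 28 + 34 + 40 + 56 + ? → (3,1) = 170 − 158 = 12.
Row 4 must total 170; the given cells sum to 120, so (4,1) = 50.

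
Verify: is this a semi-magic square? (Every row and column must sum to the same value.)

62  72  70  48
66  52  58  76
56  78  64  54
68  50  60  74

Yes

Row 1: 62 + 72 + 70 + 48 = 252.
Row 2: 66 + 52 + 58 + 76 = 252.
Row 3: 56 + 78 + 64 + 54 = 252.
Row 4: 68 + 50 + 60 + 74 = 252.
Column 1: 62 + 66 + 56 + 68 = 252.
Column 2: 72 + 52 + 78 + 50 = 252.
Column 3: 70 + 58 + 64 + 60 = 252.
Column 4: 48 + 76 + 54 + 74 = 252.
All lines sum to 252.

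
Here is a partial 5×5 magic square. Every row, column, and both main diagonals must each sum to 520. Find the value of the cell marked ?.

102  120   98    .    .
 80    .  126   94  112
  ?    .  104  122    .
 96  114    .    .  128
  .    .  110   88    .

Row 2 needs 520; the known cells sum to 412, so (2,2) = 108.
Column 3 needs 520; the known cells sum to 438, so (4,3) = 82.
Using row 4: 96 + 114 + 82 + 128 + ? → (4,4) = 520 − 420 = 100.
The remaining cell in column 4 is (1,4) = 520 − 404 = 116.
Main diagonal needs 520; the known cells sum to 414, so (5,5) = 106.
Using row 1: 102 + 120 + 98 + 116 + ? → (1,5) = 520 − 436 = 84.
The remaining cell in column 5 is (3,5) = 520 − 430 = 90.
Anti-diagonal must total 520; the given cells sum to 396, so (5,1) = 124.
From row 5, 520 − (124 + 110 + 88 + 106) gives (5,2) = 92.
Column 1 must total 520; the given cells sum to 402, so (3,1) = 118.

118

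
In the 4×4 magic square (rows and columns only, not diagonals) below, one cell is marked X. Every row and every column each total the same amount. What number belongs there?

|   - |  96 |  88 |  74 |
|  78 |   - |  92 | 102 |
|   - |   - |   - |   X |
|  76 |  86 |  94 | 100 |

Row 4 is complete and sums to 356; that is the magic constant.
The remaining cell in row 1 is (1,1) = 356 − 258 = 98.
Using row 2: 78 + 92 + 102 + ? → (2,2) = 356 − 272 = 84.
Column 1 needs 356; the known cells sum to 252, so (3,1) = 104.
Column 2 needs 356; the known cells sum to 266, so (3,2) = 90.
The remaining cell in column 3 is (3,3) = 356 − 274 = 82.
Column 4 must total 356; the given cells sum to 276, so (3,4) = 80.

80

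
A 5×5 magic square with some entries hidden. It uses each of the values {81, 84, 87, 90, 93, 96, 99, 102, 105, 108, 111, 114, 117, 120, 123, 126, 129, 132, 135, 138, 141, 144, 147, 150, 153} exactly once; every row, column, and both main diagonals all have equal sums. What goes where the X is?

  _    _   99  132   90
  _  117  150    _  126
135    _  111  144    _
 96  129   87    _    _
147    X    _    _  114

The 25 entries sum to 2925, so each line sums to 2925/5 = 585.
Using column 3: 99 + 150 + 111 + 87 + ? → (5,3) = 585 − 447 = 138.
The remaining cell in anti-diagonal is (2,4) = 585 − 477 = 108.
Using row 2: 117 + 150 + 108 + 126 + ? → (2,1) = 585 − 501 = 84.
Column 1 must total 585; the given cells sum to 462, so (1,1) = 123.
Main diagonal: 123 + 117 + 111 + 114 + ? = 585, so (4,4) = 120.
From row 1, 585 − (123 + 99 + 132 + 90) gives (1,2) = 141.
Using row 4: 96 + 129 + 87 + 120 + ? → (4,5) = 585 − 432 = 153.
Using column 4: 132 + 108 + 144 + 120 + ? → (5,4) = 585 − 504 = 81.
From column 5, 585 − (90 + 126 + 153 + 114) gives (3,5) = 102.
Using row 3: 135 + 111 + 144 + 102 + ? → (3,2) = 585 − 492 = 93.
Using row 5: 147 + 138 + 81 + 114 + ? → (5,2) = 585 − 480 = 105.

105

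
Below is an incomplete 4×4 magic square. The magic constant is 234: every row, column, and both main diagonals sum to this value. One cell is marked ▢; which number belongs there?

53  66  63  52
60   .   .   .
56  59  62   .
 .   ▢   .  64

Row 3: 56 + 59 + 62 + ? = 234, so (3,4) = 57.
Column 1: 53 + 60 + 56 + ? = 234, so (4,1) = 65.
Column 4: 52 + 57 + 64 + ? = 234, so (2,4) = 61.
Main diagonal: 53 + 62 + 64 + ? = 234, so (2,2) = 55.
Using anti-diagonal: 52 + 59 + 65 + ? → (2,3) = 234 − 176 = 58.
Column 2 needs 234; the known cells sum to 180, so (4,2) = 54.

54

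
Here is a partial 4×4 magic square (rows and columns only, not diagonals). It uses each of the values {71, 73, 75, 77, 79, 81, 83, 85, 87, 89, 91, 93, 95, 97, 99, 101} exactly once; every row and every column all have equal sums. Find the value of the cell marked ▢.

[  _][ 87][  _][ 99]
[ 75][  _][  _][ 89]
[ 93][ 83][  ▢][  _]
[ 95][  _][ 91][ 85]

The 16 entries sum to 1376, so each line sums to 1376/4 = 344.
Row 4: 95 + 91 + 85 + ? = 344, so (4,2) = 73.
Column 1 needs 344; the known cells sum to 263, so (1,1) = 81.
From column 2, 344 − (87 + 83 + 73) gives (2,2) = 101.
Column 4 needs 344; the known cells sum to 273, so (3,4) = 71.
Row 1 must total 344; the given cells sum to 267, so (1,3) = 77.
The remaining cell in row 2 is (2,3) = 344 − 265 = 79.
Row 3: 93 + 83 + 71 + ? = 344, so (3,3) = 97.

97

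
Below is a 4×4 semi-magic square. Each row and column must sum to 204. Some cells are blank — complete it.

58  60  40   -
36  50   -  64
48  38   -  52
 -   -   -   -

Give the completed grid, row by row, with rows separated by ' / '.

Row 1 must total 204; the given cells sum to 158, so (1,4) = 46.
Using row 2: 36 + 50 + 64 + ? → (2,3) = 204 − 150 = 54.
The remaining cell in row 3 is (3,3) = 204 − 138 = 66.
The remaining cell in column 1 is (4,1) = 204 − 142 = 62.
The remaining cell in column 2 is (4,2) = 204 − 148 = 56.
Using column 3: 40 + 54 + 66 + ? → (4,3) = 204 − 160 = 44.
From column 4, 204 − (46 + 64 + 52) gives (4,4) = 42.

58 60 40 46 / 36 50 54 64 / 48 38 66 52 / 62 56 44 42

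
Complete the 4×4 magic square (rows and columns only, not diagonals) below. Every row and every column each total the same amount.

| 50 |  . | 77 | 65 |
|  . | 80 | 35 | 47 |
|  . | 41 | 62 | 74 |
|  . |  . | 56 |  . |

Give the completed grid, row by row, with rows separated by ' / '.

50 38 77 65 / 68 80 35 47 / 53 41 62 74 / 59 71 56 44

Column 3 is already complete: 77 + 35 + 62 + 56 = 230, so that is the magic constant.
Row 1: 50 + 77 + 65 + ? = 230, so (1,2) = 38.
Using row 2: 80 + 35 + 47 + ? → (2,1) = 230 − 162 = 68.
From row 3, 230 − (41 + 62 + 74) gives (3,1) = 53.
Column 1 must total 230; the given cells sum to 171, so (4,1) = 59.
Column 2: 38 + 80 + 41 + ? = 230, so (4,2) = 71.
Column 4 must total 230; the given cells sum to 186, so (4,4) = 44.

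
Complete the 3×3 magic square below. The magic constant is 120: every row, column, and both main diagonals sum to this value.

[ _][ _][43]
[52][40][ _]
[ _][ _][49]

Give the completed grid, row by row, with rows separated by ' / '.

Using row 2: 52 + 40 + ? → (2,3) = 120 − 92 = 28.
The remaining cell in main diagonal is (1,1) = 120 − 89 = 31.
Anti-diagonal: 43 + 40 + ? = 120, so (3,1) = 37.
From row 1, 120 − (31 + 43) gives (1,2) = 46.
From row 3, 120 − (37 + 49) gives (3,2) = 34.

31 46 43 / 52 40 28 / 37 34 49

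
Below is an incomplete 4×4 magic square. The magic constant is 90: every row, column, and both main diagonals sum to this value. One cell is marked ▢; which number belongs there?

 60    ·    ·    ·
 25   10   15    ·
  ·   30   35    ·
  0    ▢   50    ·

55

Row 2 must total 90; the given cells sum to 50, so (2,4) = 40.
From column 1, 90 − (60 + 25 + 0) gives (3,1) = 5.
Using column 3: 15 + 35 + 50 + ? → (1,3) = 90 − 100 = -10.
Main diagonal needs 90; the known cells sum to 105, so (4,4) = -15.
Using anti-diagonal: 15 + 30 + 0 + ? → (1,4) = 90 − 45 = 45.
Using row 1: 60 + (-10) + 45 + ? → (1,2) = 90 − 95 = -5.
From row 3, 90 − (5 + 30 + 35) gives (3,4) = 20.
The remaining cell in row 4 is (4,2) = 90 − 35 = 55.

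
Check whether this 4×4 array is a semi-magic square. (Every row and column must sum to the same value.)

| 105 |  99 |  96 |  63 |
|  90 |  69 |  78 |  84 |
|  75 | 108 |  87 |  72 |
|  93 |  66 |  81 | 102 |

No — column 4 sums to 321 but row 3 sums to 342.

Row 1: 105 + 99 + 96 + 63 = 363.
Row 2: 90 + 69 + 78 + 84 = 321.
Row 3: 75 + 108 + 87 + 72 = 342.
Row 4: 93 + 66 + 81 + 102 = 342.
Column 1: 105 + 90 + 75 + 93 = 363.
Column 2: 99 + 69 + 108 + 66 = 342.
Column 3: 96 + 78 + 87 + 81 = 342.
Column 4: 63 + 84 + 72 + 102 = 321.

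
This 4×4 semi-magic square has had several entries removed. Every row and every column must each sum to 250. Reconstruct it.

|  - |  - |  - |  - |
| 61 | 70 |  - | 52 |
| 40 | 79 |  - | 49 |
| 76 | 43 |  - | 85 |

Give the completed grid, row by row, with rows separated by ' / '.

73 58 55 64 / 61 70 67 52 / 40 79 82 49 / 76 43 46 85

Row 2 must total 250; the given cells sum to 183, so (2,3) = 67.
Row 3: 40 + 79 + 49 + ? = 250, so (3,3) = 82.
The remaining cell in row 4 is (4,3) = 250 − 204 = 46.
From column 1, 250 − (61 + 40 + 76) gives (1,1) = 73.
Column 2 must total 250; the given cells sum to 192, so (1,2) = 58.
Using column 3: 67 + 82 + 46 + ? → (1,3) = 250 − 195 = 55.
Column 4 needs 250; the known cells sum to 186, so (1,4) = 64.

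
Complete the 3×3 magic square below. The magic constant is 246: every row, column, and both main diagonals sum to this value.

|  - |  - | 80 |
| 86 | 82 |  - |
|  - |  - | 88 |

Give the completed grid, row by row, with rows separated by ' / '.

76 90 80 / 86 82 78 / 84 74 88

The remaining cell in row 2 is (2,3) = 246 − 168 = 78.
Main diagonal: 82 + 88 + ? = 246, so (1,1) = 76.
Anti-diagonal must total 246; the given cells sum to 162, so (3,1) = 84.
Row 1: 76 + 80 + ? = 246, so (1,2) = 90.
Using row 3: 84 + 88 + ? → (3,2) = 246 − 172 = 74.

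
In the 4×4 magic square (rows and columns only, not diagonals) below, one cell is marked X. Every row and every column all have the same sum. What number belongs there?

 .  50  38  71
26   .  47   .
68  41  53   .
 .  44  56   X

29

Column 3 is complete and sums to 194; that is the magic constant.
The remaining cell in row 1 is (1,1) = 194 − 159 = 35.
Row 3: 68 + 41 + 53 + ? = 194, so (3,4) = 32.
Column 1 must total 194; the given cells sum to 129, so (4,1) = 65.
Column 2: 50 + 41 + 44 + ? = 194, so (2,2) = 59.
Row 2 needs 194; the known cells sum to 132, so (2,4) = 62.
From row 4, 194 − (65 + 44 + 56) gives (4,4) = 29.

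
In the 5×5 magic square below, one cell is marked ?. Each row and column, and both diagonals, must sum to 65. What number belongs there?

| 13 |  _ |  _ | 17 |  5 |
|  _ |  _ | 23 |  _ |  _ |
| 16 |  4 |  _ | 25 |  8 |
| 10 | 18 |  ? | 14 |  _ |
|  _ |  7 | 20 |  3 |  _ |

Row 3: 16 + 4 + 25 + 8 + ? = 65, so (3,3) = 12.
The remaining cell in column 4 is (2,4) = 65 − 59 = 6.
From anti-diagonal, 65 − (5 + 6 + 12 + 18) gives (5,1) = 24.
Row 5 needs 65; the known cells sum to 54, so (5,5) = 11.
Column 1: 13 + 16 + 10 + 24 + ? = 65, so (2,1) = 2.
Main diagonal: 13 + 12 + 14 + 11 + ? = 65, so (2,2) = 15.
Row 2 must total 65; the given cells sum to 46, so (2,5) = 19.
The remaining cell in column 2 is (1,2) = 65 − 44 = 21.
Column 5 must total 65; the given cells sum to 43, so (4,5) = 22.
The remaining cell in row 1 is (1,3) = 65 − 56 = 9.
From row 4, 65 − (10 + 18 + 14 + 22) gives (4,3) = 1.

1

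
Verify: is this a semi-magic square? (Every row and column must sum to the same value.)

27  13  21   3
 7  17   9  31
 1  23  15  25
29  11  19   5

Row 1: 27 + 13 + 21 + 3 = 64.
Row 2: 7 + 17 + 9 + 31 = 64.
Row 3: 1 + 23 + 15 + 25 = 64.
Row 4: 29 + 11 + 19 + 5 = 64.
Column 1: 27 + 7 + 1 + 29 = 64.
Column 2: 13 + 17 + 23 + 11 = 64.
Column 3: 21 + 9 + 15 + 19 = 64.
Column 4: 3 + 31 + 25 + 5 = 64.
All lines sum to 64.

Yes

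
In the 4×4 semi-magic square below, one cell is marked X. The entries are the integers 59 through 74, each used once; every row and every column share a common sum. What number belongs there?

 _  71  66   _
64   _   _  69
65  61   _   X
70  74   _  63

72

The entries are 59 through 74, which sum to 1064, so each line sums to 1064/4 = 266.
The remaining cell in row 4 is (4,3) = 266 − 207 = 59.
Column 1: 64 + 65 + 70 + ? = 266, so (1,1) = 67.
Column 2: 71 + 61 + 74 + ? = 266, so (2,2) = 60.
From row 1, 266 − (67 + 71 + 66) gives (1,4) = 62.
The remaining cell in row 2 is (2,3) = 266 − 193 = 73.
From column 3, 266 − (66 + 73 + 59) gives (3,3) = 68.
Column 4 needs 266; the known cells sum to 194, so (3,4) = 72.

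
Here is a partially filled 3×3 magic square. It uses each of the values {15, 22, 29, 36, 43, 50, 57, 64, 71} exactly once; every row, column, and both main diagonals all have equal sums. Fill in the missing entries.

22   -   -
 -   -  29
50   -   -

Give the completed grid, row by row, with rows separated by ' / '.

The 9 entries sum to 387, so each line sums to 387/3 = 129.
Column 1 must total 129; the given cells sum to 72, so (2,1) = 57.
Using row 2: 57 + 29 + ? → (2,2) = 129 − 86 = 43.
Main diagonal needs 129; the known cells sum to 65, so (3,3) = 64.
Anti-diagonal must total 129; the given cells sum to 93, so (1,3) = 36.
Row 1: 22 + 36 + ? = 129, so (1,2) = 71.
Row 3 must total 129; the given cells sum to 114, so (3,2) = 15.

22 71 36 / 57 43 29 / 50 15 64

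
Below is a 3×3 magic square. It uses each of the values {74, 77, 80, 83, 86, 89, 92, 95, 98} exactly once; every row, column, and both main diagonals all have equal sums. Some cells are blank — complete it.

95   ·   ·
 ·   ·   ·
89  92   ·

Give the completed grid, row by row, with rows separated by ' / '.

The 9 entries sum to 774, so each line sums to 774/3 = 258.
Row 3 must total 258; the given cells sum to 181, so (3,3) = 77.
The remaining cell in column 1 is (2,1) = 258 − 184 = 74.
From main diagonal, 258 − (95 + 77) gives (2,2) = 86.
Anti-diagonal: 86 + 89 + ? = 258, so (1,3) = 83.
From row 1, 258 − (95 + 83) gives (1,2) = 80.
Row 2: 74 + 86 + ? = 258, so (2,3) = 98.

95 80 83 / 74 86 98 / 89 92 77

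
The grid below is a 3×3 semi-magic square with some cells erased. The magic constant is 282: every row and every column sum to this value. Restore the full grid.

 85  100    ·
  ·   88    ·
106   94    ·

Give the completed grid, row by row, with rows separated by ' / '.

Row 1: 85 + 100 + ? = 282, so (1,3) = 97.
Row 3: 106 + 94 + ? = 282, so (3,3) = 82.
Column 1 must total 282; the given cells sum to 191, so (2,1) = 91.
Column 3: 97 + 82 + ? = 282, so (2,3) = 103.

85 100 97 / 91 88 103 / 106 94 82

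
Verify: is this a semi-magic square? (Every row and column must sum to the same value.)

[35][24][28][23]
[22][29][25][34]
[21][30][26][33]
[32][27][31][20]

Row 1: 35 + 24 + 28 + 23 = 110.
Row 2: 22 + 29 + 25 + 34 = 110.
Row 3: 21 + 30 + 26 + 33 = 110.
Row 4: 32 + 27 + 31 + 20 = 110.
Column 1: 35 + 22 + 21 + 32 = 110.
Column 2: 24 + 29 + 30 + 27 = 110.
Column 3: 28 + 25 + 26 + 31 = 110.
Column 4: 23 + 34 + 33 + 20 = 110.
All lines sum to 110.

Yes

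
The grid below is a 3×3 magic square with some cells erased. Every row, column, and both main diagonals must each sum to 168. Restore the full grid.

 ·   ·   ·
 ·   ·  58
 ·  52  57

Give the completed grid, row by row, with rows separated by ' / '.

55 60 53 / 54 56 58 / 59 52 57

Row 3 must total 168; the given cells sum to 109, so (3,1) = 59.
Using column 3: 58 + 57 + ? → (1,3) = 168 − 115 = 53.
Using anti-diagonal: 53 + 59 + ? → (2,2) = 168 − 112 = 56.
Row 2 must total 168; the given cells sum to 114, so (2,1) = 54.
Column 1 must total 168; the given cells sum to 113, so (1,1) = 55.
Column 2: 56 + 52 + ? = 168, so (1,2) = 60.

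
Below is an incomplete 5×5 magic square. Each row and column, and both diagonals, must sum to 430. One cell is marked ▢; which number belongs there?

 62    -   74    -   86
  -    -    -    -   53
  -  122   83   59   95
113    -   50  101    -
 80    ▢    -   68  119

56

Row 3 must total 430; the given cells sum to 359, so (3,1) = 71.
Using column 1: 62 + 71 + 113 + 80 + ? → (2,1) = 430 − 326 = 104.
Column 5: 86 + 53 + 95 + 119 + ? = 430, so (4,5) = 77.
Using main diagonal: 62 + 83 + 101 + 119 + ? → (2,2) = 430 − 365 = 65.
The remaining cell in row 4 is (4,2) = 430 − 341 = 89.
Anti-diagonal must total 430; the given cells sum to 338, so (2,4) = 92.
Row 2 needs 430; the known cells sum to 314, so (2,3) = 116.
The remaining cell in column 3 is (5,3) = 430 − 323 = 107.
The remaining cell in column 4 is (1,4) = 430 − 320 = 110.
From row 1, 430 − (62 + 74 + 110 + 86) gives (1,2) = 98.
Row 5 must total 430; the given cells sum to 374, so (5,2) = 56.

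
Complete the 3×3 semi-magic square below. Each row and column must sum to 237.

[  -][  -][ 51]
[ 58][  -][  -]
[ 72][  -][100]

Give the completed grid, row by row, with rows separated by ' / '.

Row 3 needs 237; the known cells sum to 172, so (3,2) = 65.
The remaining cell in column 1 is (1,1) = 237 − 130 = 107.
Column 3: 51 + 100 + ? = 237, so (2,3) = 86.
From row 1, 237 − (107 + 51) gives (1,2) = 79.
Row 2: 58 + 86 + ? = 237, so (2,2) = 93.

107 79 51 / 58 93 86 / 72 65 100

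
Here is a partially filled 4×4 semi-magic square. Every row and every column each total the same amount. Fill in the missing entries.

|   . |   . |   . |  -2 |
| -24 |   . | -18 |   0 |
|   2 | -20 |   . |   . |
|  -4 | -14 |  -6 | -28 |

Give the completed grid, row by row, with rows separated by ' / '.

Row 4 is already complete: -4 + -14 + -6 + -28 = -52, so that is the magic constant.
Using row 2: -24 + (-18) + 0 + ? → (2,2) = -52 − (-42) = -10.
Column 1 must total -52; the given cells sum to -26, so (1,1) = -26.
Column 2 needs -52; the known cells sum to -44, so (1,2) = -8.
Column 4: -2 + 0 + (-28) + ? = -52, so (3,4) = -22.
The remaining cell in row 1 is (1,3) = -52 − (-36) = -16.
Using row 3: 2 + (-20) + (-22) + ? → (3,3) = -52 − (-40) = -12.

-26 -8 -16 -2 / -24 -10 -18 0 / 2 -20 -12 -22 / -4 -14 -6 -28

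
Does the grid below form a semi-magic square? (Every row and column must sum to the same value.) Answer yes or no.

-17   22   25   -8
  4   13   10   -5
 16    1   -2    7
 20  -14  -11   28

Row 1: -17 + 22 + 25 + (-8) = 22.
Row 2: 4 + 13 + 10 + (-5) = 22.
Row 3: 16 + 1 + (-2) + 7 = 22.
Row 4: 20 + (-14) + (-11) + 28 = 23.
Column 1: -17 + 4 + 16 + 20 = 23.
Column 2: 22 + 13 + 1 + (-14) = 22.
Column 3: 25 + 10 + (-2) + (-11) = 22.
Column 4: -8 + (-5) + 7 + 28 = 22.

No — row 4 sums to 23 but row 3 sums to 22.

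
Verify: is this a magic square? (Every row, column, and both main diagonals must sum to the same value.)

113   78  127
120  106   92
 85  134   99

Row 1: 113 + 78 + 127 = 318.
Row 2: 120 + 106 + 92 = 318.
Row 3: 85 + 134 + 99 = 318.
Column 1: 113 + 120 + 85 = 318.
Column 2: 78 + 106 + 134 = 318.
Column 3: 127 + 92 + 99 = 318.
Main diagonal: 113 + 106 + 99 = 318.
Anti-diagonal: 127 + 106 + 85 = 318.
All lines sum to 318.

Yes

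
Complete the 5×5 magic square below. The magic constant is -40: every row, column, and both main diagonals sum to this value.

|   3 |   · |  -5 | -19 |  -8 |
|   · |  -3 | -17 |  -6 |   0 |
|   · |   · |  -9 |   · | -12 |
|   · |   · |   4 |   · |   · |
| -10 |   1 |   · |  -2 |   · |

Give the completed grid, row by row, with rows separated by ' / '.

Row 1 must total -40; the given cells sum to -29, so (1,2) = -11.
Row 2: -3 + (-17) + (-6) + 0 + ? = -40, so (2,1) = -14.
Column 3 must total -40; the given cells sum to -27, so (5,3) = -13.
Using anti-diagonal: -8 + (-6) + (-9) + (-10) + ? → (4,2) = -40 − (-33) = -7.
Row 5 needs -40; the known cells sum to -24, so (5,5) = -16.
Column 2 must total -40; the given cells sum to -20, so (3,2) = -20.
Column 5 needs -40; the known cells sum to -36, so (4,5) = -4.
Main diagonal: 3 + (-3) + (-9) + (-16) + ? = -40, so (4,4) = -15.
Using row 4: -7 + 4 + (-15) + (-4) + ? → (4,1) = -40 − (-22) = -18.
Using column 1: 3 + (-14) + (-18) + (-10) + ? → (3,1) = -40 − (-39) = -1.
Using column 4: -19 + (-6) + (-15) + (-2) + ? → (3,4) = -40 − (-42) = 2.

3 -11 -5 -19 -8 / -14 -3 -17 -6 0 / -1 -20 -9 2 -12 / -18 -7 4 -15 -4 / -10 1 -13 -2 -16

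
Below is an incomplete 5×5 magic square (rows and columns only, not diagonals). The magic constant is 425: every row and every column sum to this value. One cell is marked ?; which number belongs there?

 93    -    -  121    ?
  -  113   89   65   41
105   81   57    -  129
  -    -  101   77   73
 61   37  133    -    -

Row 2 needs 425; the known cells sum to 308, so (2,1) = 117.
The remaining cell in row 3 is (3,4) = 425 − 372 = 53.
Column 1 must total 425; the given cells sum to 376, so (4,1) = 49.
From column 3, 425 − (89 + 57 + 101 + 133) gives (1,3) = 45.
Column 4 needs 425; the known cells sum to 316, so (5,4) = 109.
From row 4, 425 − (49 + 101 + 77 + 73) gives (4,2) = 125.
Row 5: 61 + 37 + 133 + 109 + ? = 425, so (5,5) = 85.
Column 2: 113 + 81 + 125 + 37 + ? = 425, so (1,2) = 69.
Column 5: 41 + 129 + 73 + 85 + ? = 425, so (1,5) = 97.

97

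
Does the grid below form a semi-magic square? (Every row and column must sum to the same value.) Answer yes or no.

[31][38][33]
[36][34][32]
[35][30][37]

Row 1: 31 + 38 + 33 = 102.
Row 2: 36 + 34 + 32 = 102.
Row 3: 35 + 30 + 37 = 102.
Column 1: 31 + 36 + 35 = 102.
Column 2: 38 + 34 + 30 = 102.
Column 3: 33 + 32 + 37 = 102.
All lines sum to 102.

Yes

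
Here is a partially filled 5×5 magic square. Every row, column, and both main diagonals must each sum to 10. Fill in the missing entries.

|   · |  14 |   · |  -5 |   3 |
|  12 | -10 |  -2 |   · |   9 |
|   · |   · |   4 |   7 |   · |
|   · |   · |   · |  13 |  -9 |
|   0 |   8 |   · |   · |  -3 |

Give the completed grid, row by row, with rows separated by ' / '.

6 14 -8 -5 3 / 12 -10 -2 1 9 / -7 -4 4 7 10 / -1 2 5 13 -9 / 0 8 11 -6 -3

Row 2: 12 + (-10) + (-2) + 9 + ? = 10, so (2,4) = 1.
Column 4 must total 10; the given cells sum to 16, so (5,4) = -6.
Column 5: 3 + 9 + (-9) + (-3) + ? = 10, so (3,5) = 10.
Main diagonal must total 10; the given cells sum to 4, so (1,1) = 6.
Anti-diagonal must total 10; the given cells sum to 8, so (4,2) = 2.
Row 1 needs 10; the known cells sum to 18, so (1,3) = -8.
The remaining cell in row 5 is (5,3) = 10 − (-1) = 11.
Using column 2: 14 + (-10) + 2 + 8 + ? → (3,2) = 10 − 14 = -4.
Column 3 needs 10; the known cells sum to 5, so (4,3) = 5.
From row 3, 10 − (-4 + 4 + 7 + 10) gives (3,1) = -7.
From row 4, 10 − (2 + 5 + 13 + (-9)) gives (4,1) = -1.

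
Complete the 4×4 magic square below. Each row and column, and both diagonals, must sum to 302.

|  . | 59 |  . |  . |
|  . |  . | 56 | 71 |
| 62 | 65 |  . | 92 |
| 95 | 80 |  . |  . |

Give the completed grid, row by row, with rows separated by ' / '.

From row 3, 302 − (62 + 65 + 92) gives (3,3) = 83.
The remaining cell in column 2 is (2,2) = 302 − 204 = 98.
Using anti-diagonal: 56 + 65 + 95 + ? → (1,4) = 302 − 216 = 86.
Row 2: 98 + 56 + 71 + ? = 302, so (2,1) = 77.
Column 1: 77 + 62 + 95 + ? = 302, so (1,1) = 68.
Column 4 needs 302; the known cells sum to 249, so (4,4) = 53.
Using row 1: 68 + 59 + 86 + ? → (1,3) = 302 − 213 = 89.
Using row 4: 95 + 80 + 53 + ? → (4,3) = 302 − 228 = 74.

68 59 89 86 / 77 98 56 71 / 62 65 83 92 / 95 80 74 53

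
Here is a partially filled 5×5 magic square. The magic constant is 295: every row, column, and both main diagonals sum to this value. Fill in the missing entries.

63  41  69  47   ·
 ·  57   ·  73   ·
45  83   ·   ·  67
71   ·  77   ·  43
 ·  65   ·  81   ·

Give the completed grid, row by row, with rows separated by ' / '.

63 41 69 47 75 / 79 57 35 73 51 / 45 83 61 39 67 / 71 49 77 55 43 / 37 65 53 81 59

Row 1: 63 + 41 + 69 + 47 + ? = 295, so (1,5) = 75.
The remaining cell in column 2 is (4,2) = 295 − 246 = 49.
Using row 4: 71 + 49 + 77 + 43 + ? → (4,4) = 295 − 240 = 55.
The remaining cell in column 4 is (3,4) = 295 − 256 = 39.
Row 3 needs 295; the known cells sum to 234, so (3,3) = 61.
The remaining cell in main diagonal is (5,5) = 295 − 236 = 59.
From anti-diagonal, 295 − (75 + 73 + 61 + 49) gives (5,1) = 37.
Using row 5: 37 + 65 + 81 + 59 + ? → (5,3) = 295 − 242 = 53.
Column 1 must total 295; the given cells sum to 216, so (2,1) = 79.
Column 3: 69 + 61 + 77 + 53 + ? = 295, so (2,3) = 35.
Column 5 needs 295; the known cells sum to 244, so (2,5) = 51.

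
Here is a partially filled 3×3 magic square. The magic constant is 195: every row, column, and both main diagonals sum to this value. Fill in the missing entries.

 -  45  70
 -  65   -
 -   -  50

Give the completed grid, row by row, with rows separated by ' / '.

Using row 1: 45 + 70 + ? → (1,1) = 195 − 115 = 80.
Column 2 needs 195; the known cells sum to 110, so (3,2) = 85.
Column 3 needs 195; the known cells sum to 120, so (2,3) = 75.
From anti-diagonal, 195 − (70 + 65) gives (3,1) = 60.
Row 2: 65 + 75 + ? = 195, so (2,1) = 55.

80 45 70 / 55 65 75 / 60 85 50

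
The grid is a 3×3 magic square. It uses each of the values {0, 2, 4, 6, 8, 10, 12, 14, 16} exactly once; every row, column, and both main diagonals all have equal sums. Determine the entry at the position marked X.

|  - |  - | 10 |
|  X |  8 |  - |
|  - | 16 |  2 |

4

The 9 entries sum to 72, so each line sums to 72/3 = 24.
Using row 3: 16 + 2 + ? → (3,1) = 24 − 18 = 6.
From column 2, 24 − (8 + 16) gives (1,2) = 0.
Using column 3: 10 + 2 + ? → (2,3) = 24 − 12 = 12.
Main diagonal: 8 + 2 + ? = 24, so (1,1) = 14.
The remaining cell in row 2 is (2,1) = 24 − 20 = 4.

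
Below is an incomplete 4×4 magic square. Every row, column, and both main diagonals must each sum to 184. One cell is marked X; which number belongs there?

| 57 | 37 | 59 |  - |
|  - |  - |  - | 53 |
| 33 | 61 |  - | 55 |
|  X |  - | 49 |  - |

51

Row 1: 57 + 37 + 59 + ? = 184, so (1,4) = 31.
Row 3 must total 184; the given cells sum to 149, so (3,3) = 35.
The remaining cell in column 3 is (2,3) = 184 − 143 = 41.
Column 4 must total 184; the given cells sum to 139, so (4,4) = 45.
Using main diagonal: 57 + 35 + 45 + ? → (2,2) = 184 − 137 = 47.
Anti-diagonal needs 184; the known cells sum to 133, so (4,1) = 51.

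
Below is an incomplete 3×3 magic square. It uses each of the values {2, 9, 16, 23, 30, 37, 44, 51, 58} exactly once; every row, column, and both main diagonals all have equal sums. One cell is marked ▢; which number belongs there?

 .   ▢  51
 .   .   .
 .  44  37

16

The 9 entries sum to 270, so each line sums to 270/3 = 90.
Row 3 needs 90; the known cells sum to 81, so (3,1) = 9.
Column 3 must total 90; the given cells sum to 88, so (2,3) = 2.
Using anti-diagonal: 51 + 9 + ? → (2,2) = 90 − 60 = 30.
Row 2 must total 90; the given cells sum to 32, so (2,1) = 58.
Column 1 must total 90; the given cells sum to 67, so (1,1) = 23.
Column 2: 30 + 44 + ? = 90, so (1,2) = 16.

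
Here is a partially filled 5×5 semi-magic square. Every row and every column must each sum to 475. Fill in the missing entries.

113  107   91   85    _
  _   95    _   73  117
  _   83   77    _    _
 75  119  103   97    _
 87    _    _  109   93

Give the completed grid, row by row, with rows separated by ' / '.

113 107 91 85 79 / 101 95 89 73 117 / 99 83 77 111 105 / 75 119 103 97 81 / 87 71 115 109 93

Row 1: 113 + 107 + 91 + 85 + ? = 475, so (1,5) = 79.
The remaining cell in row 4 is (4,5) = 475 − 394 = 81.
Column 2: 107 + 95 + 83 + 119 + ? = 475, so (5,2) = 71.
Column 4: 85 + 73 + 97 + 109 + ? = 475, so (3,4) = 111.
Column 5 needs 475; the known cells sum to 370, so (3,5) = 105.
From row 3, 475 − (83 + 77 + 111 + 105) gives (3,1) = 99.
The remaining cell in row 5 is (5,3) = 475 − 360 = 115.
From column 1, 475 − (113 + 99 + 75 + 87) gives (2,1) = 101.
Column 3: 91 + 77 + 103 + 115 + ? = 475, so (2,3) = 89.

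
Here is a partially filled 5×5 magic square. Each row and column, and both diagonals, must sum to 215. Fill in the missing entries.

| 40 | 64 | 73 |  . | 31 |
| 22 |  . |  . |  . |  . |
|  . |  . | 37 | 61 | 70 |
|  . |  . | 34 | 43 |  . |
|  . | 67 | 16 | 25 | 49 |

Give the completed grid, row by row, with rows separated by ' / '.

Row 1 must total 215; the given cells sum to 208, so (1,4) = 7.
Row 5: 67 + 16 + 25 + 49 + ? = 215, so (5,1) = 58.
Column 3 needs 215; the known cells sum to 160, so (2,3) = 55.
Column 4: 7 + 61 + 43 + 25 + ? = 215, so (2,4) = 79.
Main diagonal must total 215; the given cells sum to 169, so (2,2) = 46.
From anti-diagonal, 215 − (31 + 79 + 37 + 58) gives (4,2) = 10.
The remaining cell in row 2 is (2,5) = 215 − 202 = 13.
Using column 2: 64 + 46 + 10 + 67 + ? → (3,2) = 215 − 187 = 28.
Column 5 needs 215; the known cells sum to 163, so (4,5) = 52.
The remaining cell in row 3 is (3,1) = 215 − 196 = 19.
Row 4 needs 215; the known cells sum to 139, so (4,1) = 76.

40 64 73 7 31 / 22 46 55 79 13 / 19 28 37 61 70 / 76 10 34 43 52 / 58 67 16 25 49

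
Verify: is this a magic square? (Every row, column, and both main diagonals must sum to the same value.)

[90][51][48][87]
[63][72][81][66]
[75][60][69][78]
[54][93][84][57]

Row 1: 90 + 51 + 48 + 87 = 276.
Row 2: 63 + 72 + 81 + 66 = 282.
Row 3: 75 + 60 + 69 + 78 = 282.
Row 4: 54 + 93 + 84 + 57 = 288.
Column 1: 90 + 63 + 75 + 54 = 282.
Column 2: 51 + 72 + 60 + 93 = 276.
Column 3: 48 + 81 + 69 + 84 = 282.
Column 4: 87 + 66 + 78 + 57 = 288.
Main diagonal: 90 + 72 + 69 + 57 = 288.
Anti-diagonal: 87 + 81 + 60 + 54 = 282.

No — column 4 sums to 288 but column 3 sums to 282.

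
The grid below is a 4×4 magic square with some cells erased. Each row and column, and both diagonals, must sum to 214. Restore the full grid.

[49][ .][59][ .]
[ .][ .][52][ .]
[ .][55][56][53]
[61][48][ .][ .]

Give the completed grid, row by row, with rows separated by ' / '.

49 60 59 46 / 54 51 52 57 / 50 55 56 53 / 61 48 47 58

The remaining cell in row 3 is (3,1) = 214 − 164 = 50.
Column 1 needs 214; the known cells sum to 160, so (2,1) = 54.
From column 3, 214 − (59 + 52 + 56) gives (4,3) = 47.
From anti-diagonal, 214 − (52 + 55 + 61) gives (1,4) = 46.
Row 1 must total 214; the given cells sum to 154, so (1,2) = 60.
The remaining cell in row 4 is (4,4) = 214 − 156 = 58.
Column 2 needs 214; the known cells sum to 163, so (2,2) = 51.
Column 4: 46 + 53 + 58 + ? = 214, so (2,4) = 57.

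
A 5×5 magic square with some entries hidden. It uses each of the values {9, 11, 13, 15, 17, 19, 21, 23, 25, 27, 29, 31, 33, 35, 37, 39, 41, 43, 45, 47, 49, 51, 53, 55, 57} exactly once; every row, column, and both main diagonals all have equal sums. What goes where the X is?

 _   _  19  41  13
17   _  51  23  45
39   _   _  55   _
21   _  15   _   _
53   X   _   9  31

The 25 entries sum to 825, so each line sums to 825/5 = 165.
Row 2 needs 165; the known cells sum to 136, so (2,2) = 29.
From column 1, 165 − (17 + 39 + 21 + 53) gives (1,1) = 35.
Column 4 must total 165; the given cells sum to 128, so (4,4) = 37.
Main diagonal: 35 + 29 + 37 + 31 + ? = 165, so (3,3) = 33.
Using anti-diagonal: 13 + 23 + 33 + 53 + ? → (4,2) = 165 − 122 = 43.
From row 1, 165 − (35 + 19 + 41 + 13) gives (1,2) = 57.
Row 4 needs 165; the known cells sum to 116, so (4,5) = 49.
The remaining cell in column 3 is (5,3) = 165 − 118 = 47.
From column 5, 165 − (13 + 45 + 49 + 31) gives (3,5) = 27.
Row 3: 39 + 33 + 55 + 27 + ? = 165, so (3,2) = 11.
Row 5: 53 + 47 + 9 + 31 + ? = 165, so (5,2) = 25.

25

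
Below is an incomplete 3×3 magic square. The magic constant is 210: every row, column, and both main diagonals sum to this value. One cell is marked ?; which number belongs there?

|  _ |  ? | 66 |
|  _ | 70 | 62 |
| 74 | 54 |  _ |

86

The remaining cell in row 2 is (2,1) = 210 − 132 = 78.
Row 3 must total 210; the given cells sum to 128, so (3,3) = 82.
Using column 1: 78 + 74 + ? → (1,1) = 210 − 152 = 58.
The remaining cell in column 2 is (1,2) = 210 − 124 = 86.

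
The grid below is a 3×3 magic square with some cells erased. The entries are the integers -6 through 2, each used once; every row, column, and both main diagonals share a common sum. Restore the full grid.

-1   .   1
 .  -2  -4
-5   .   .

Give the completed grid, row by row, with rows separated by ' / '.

-1 -6 1 / 0 -2 -4 / -5 2 -3

The entries are -6 through 2, which sum to -18, so each line sums to -18/3 = -6.
From row 1, -6 − (-1 + 1) gives (1,2) = -6.
Row 2 needs -6; the known cells sum to -6, so (2,1) = 0.
Using column 2: -6 + (-2) + ? → (3,2) = -6 − (-8) = 2.
From column 3, -6 − (1 + (-4)) gives (3,3) = -3.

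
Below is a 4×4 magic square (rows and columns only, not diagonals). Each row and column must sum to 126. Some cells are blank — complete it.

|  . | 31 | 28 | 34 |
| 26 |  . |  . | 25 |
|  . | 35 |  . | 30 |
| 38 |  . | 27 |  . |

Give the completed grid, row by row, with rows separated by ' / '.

33 31 28 34 / 26 36 39 25 / 29 35 32 30 / 38 24 27 37

Row 1 must total 126; the given cells sum to 93, so (1,1) = 33.
Using column 1: 33 + 26 + 38 + ? → (3,1) = 126 − 97 = 29.
Column 4 needs 126; the known cells sum to 89, so (4,4) = 37.
Using row 3: 29 + 35 + 30 + ? → (3,3) = 126 − 94 = 32.
Row 4: 38 + 27 + 37 + ? = 126, so (4,2) = 24.
From column 2, 126 − (31 + 35 + 24) gives (2,2) = 36.
Column 3: 28 + 32 + 27 + ? = 126, so (2,3) = 39.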